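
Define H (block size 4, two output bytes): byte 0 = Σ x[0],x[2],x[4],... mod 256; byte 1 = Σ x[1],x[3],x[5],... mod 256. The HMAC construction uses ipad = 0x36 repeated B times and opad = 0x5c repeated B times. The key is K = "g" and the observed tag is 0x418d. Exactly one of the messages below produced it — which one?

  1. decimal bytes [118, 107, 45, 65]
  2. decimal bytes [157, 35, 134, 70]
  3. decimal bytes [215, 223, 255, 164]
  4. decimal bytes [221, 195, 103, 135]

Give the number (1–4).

2

Key "g" = 67 is 1 byte ≤ B = 4; zero-pad to 4 bytes: K' = 67 00 00 00.
K' ⊕ ipad = 51 36 36 36; K' ⊕ opad = 3b 5c 5c 5c.
m1: inner = H(51 36 36 36 76 6b 2d 41) = 2a 18; tag = H(3b 5c 5c 5c 2a 18) = c1d0
m2: inner = H(51 36 36 36 9d 23 86 46) = aa d5; tag = H(3b 5c 5c 5c aa d5) = 418d ← matches
m3: inner = H(51 36 36 36 d7 df ff a4) = 5d ef; tag = H(3b 5c 5c 5c 5d ef) = f4a7
m4: inner = H(51 36 36 36 dd c3 67 87) = cb b6; tag = H(3b 5c 5c 5c cb b6) = 626e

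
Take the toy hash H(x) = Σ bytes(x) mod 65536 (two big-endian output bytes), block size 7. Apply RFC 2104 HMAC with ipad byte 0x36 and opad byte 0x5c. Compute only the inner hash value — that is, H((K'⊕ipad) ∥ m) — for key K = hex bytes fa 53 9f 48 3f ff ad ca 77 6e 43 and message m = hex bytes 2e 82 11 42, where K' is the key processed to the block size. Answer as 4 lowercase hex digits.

Key hex bytes fa 53 9f 48 3f ff ad ca 77 6e 43 is 11 bytes > B = 7, so hash it first: H(key) = 06 11, then zero-pad to 7 bytes: K' = 06 11 00 00 00 00 00.
K' ⊕ ipad = 30 27 36 36 36 36 36.
Inner input = 30 27 36 36 36 36 36 ∥ 2e 82 11 42.
Inner hash: sum = 48+39+54+54+54+54+54+46+130+17+66 = 616 → 02 68.

0268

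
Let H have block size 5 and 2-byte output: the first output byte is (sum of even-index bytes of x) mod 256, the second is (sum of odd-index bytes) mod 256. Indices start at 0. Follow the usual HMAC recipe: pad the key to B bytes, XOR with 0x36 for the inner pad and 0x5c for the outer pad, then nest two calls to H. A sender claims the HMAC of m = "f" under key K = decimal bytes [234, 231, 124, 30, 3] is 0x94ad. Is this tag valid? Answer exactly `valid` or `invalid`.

invalid

Key decimal bytes [234, 231, 124, 30, 3] = ea e7 7c 1e 03 is exactly B = 5 bytes: K' = ea e7 7c 1e 03.
K' ⊕ ipad = dc d1 4a 28 35; K' ⊕ opad = b6 bb 20 42 5f.
Inner hash: even-index sum = 347 mod 256 = 91; odd-index sum = 351 mod 256 = 95 → 5b 5f.
Outer hash (recomputed tag): even-index sum = 404 mod 256 = 148; odd-index sum = 344 mod 256 = 88 → 94 58.
Recomputed tag = 9458; claimed = 94ad → mismatch.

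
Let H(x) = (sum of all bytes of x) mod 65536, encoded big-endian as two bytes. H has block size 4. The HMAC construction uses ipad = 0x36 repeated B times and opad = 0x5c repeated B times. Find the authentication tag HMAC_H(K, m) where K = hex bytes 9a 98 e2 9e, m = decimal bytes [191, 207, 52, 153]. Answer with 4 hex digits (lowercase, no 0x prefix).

0340

Key hex bytes 9a 98 e2 9e is exactly B = 4 bytes: K' = 9a 98 e2 9e.
K' ⊕ ipad = ac ae d4 a8.  K' ⊕ opad = c6 c4 be c2.
Inner input = (K'⊕ipad) ∥ m = ac ae d4 a8 ∥ bf cf 34 99.
Inner hash: sum = 172+174+212+168+191+207+52+153 = 1329 → 05 31.
Outer input = (K'⊕opad) ∥ inner = c6 c4 be c2 ∥ 05 31.
Outer hash (tag): sum = 198+196+190+194+5+49 = 832 → 03 40.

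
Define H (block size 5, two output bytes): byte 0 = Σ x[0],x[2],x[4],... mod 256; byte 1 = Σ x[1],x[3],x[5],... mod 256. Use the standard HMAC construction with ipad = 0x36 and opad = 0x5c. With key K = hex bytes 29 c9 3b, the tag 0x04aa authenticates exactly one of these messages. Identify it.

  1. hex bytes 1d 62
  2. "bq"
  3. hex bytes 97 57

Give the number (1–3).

3

Key hex bytes 29 c9 3b is 3 bytes ≤ B = 5; zero-pad to 5 bytes: K' = 29 c9 3b 00 00.
K' ⊕ ipad = 1f ff 0d 36 36; K' ⊕ opad = 75 95 67 5c 5c.
m1: inner = H(1f ff 0d 36 36 1d 62) = c4 52; tag = H(75 95 67 5c 5c c4 52) = 8ab5
m2: inner = H(1f ff 0d 36 36 62 71) = d3 97; tag = H(75 95 67 5c 5c d3 97) = cfc4
m3: inner = H(1f ff 0d 36 36 97 57) = b9 cc; tag = H(75 95 67 5c 5c b9 cc) = 04aa ← matches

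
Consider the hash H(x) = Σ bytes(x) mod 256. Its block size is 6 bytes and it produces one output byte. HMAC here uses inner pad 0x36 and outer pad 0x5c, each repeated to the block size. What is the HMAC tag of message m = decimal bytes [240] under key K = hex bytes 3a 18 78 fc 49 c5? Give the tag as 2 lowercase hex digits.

d0

Key hex bytes 3a 18 78 fc 49 c5 is exactly B = 6 bytes: K' = 3a 18 78 fc 49 c5.
K' ⊕ ipad = 0c 2e 4e ca 7f f3.  K' ⊕ opad = 66 44 24 a0 15 99.
Inner input = (K'⊕ipad) ∥ m = 0c 2e 4e ca 7f f3 ∥ f0.
Inner hash: sum = 12+46+78+202+127+243+240 = 948; mod 256 = 180 → b4.
Outer input = (K'⊕opad) ∥ inner = 66 44 24 a0 15 99 ∥ b4.
Outer hash (tag): sum = 102+68+36+160+21+153+180 = 720; mod 256 = 208 → d0.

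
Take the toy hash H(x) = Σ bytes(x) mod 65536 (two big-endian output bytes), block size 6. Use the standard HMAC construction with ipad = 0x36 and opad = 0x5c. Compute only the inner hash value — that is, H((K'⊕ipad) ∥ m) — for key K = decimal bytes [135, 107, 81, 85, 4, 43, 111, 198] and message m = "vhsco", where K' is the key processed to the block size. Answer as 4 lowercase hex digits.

Key decimal bytes [135, 107, 81, 85, 4, 43, 111, 198] = 87 6b 51 55 04 2b 6f c6 is 8 bytes > B = 6, so hash it first: H(key) = 02 fc, then zero-pad to 6 bytes: K' = 02 fc 00 00 00 00.
K' ⊕ ipad = 34 ca 36 36 36 36.
Inner input = 34 ca 36 36 36 36 ∥ 76 68 73 63 6f.
Inner hash: sum = 52+202+54+54+54+54+118+104+115+99+111 = 1017 → 03 f9.

03f9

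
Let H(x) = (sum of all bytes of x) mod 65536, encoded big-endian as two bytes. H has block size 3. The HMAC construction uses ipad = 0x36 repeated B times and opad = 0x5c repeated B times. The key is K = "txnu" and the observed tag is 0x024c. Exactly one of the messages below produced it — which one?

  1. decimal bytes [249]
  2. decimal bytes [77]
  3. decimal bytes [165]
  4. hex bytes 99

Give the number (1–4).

Key "txnu" = 74 78 6e 75 is 4 bytes > B = 3, so hash it first: H(key) = 01 cf, then zero-pad to 3 bytes: K' = 01 cf 00.
K' ⊕ ipad = 37 f9 36; K' ⊕ opad = 5d 93 5c.
m1: inner = H(37 f9 36 f9) = 02 5f; tag = H(5d 93 5c 02 5f) = 01ad
m2: inner = H(37 f9 36 4d) = 01 b3; tag = H(5d 93 5c 01 b3) = 0200
m3: inner = H(37 f9 36 a5) = 02 0b; tag = H(5d 93 5c 02 0b) = 0159
m4: inner = H(37 f9 36 99) = 01 ff; tag = H(5d 93 5c 01 ff) = 024c ← matches

4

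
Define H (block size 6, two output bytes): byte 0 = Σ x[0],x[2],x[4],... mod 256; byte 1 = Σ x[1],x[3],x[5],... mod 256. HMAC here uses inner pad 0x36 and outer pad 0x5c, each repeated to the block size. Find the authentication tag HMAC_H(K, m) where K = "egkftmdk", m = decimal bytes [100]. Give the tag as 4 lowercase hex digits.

1ab0

Key "egkftmdk" = 65 67 6b 66 74 6d 64 6b is 8 bytes > B = 6, so hash it first: H(key) = a8 a5, then zero-pad to 6 bytes: K' = a8 a5 00 00 00 00.
K' ⊕ ipad = 9e 93 36 36 36 36.  K' ⊕ opad = f4 f9 5c 5c 5c 5c.
Inner input = (K'⊕ipad) ∥ m = 9e 93 36 36 36 36 ∥ 64.
Inner hash: even-index sum = 366 mod 256 = 110; odd-index sum = 255 mod 256 = 255 → 6e ff.
Outer input = (K'⊕opad) ∥ inner = f4 f9 5c 5c 5c 5c ∥ 6e ff.
Outer hash (tag): even-index sum = 538 mod 256 = 26; odd-index sum = 688 mod 256 = 176 → 1a b0.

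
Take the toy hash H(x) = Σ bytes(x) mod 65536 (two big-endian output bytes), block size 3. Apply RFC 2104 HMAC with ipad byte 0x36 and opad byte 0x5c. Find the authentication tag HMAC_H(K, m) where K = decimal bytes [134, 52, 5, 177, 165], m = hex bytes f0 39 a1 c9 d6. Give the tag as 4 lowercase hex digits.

Key decimal bytes [134, 52, 5, 177, 165] = 86 34 05 b1 a5 is 5 bytes > B = 3, so hash it first: H(key) = 02 15, then zero-pad to 3 bytes: K' = 02 15 00.
K' ⊕ ipad = 34 23 36.  K' ⊕ opad = 5e 49 5c.
Inner input = (K'⊕ipad) ∥ m = 34 23 36 ∥ f0 39 a1 c9 d6.
Inner hash: sum = 52+35+54+240+57+161+201+214 = 1014 → 03 f6.
Outer input = (K'⊕opad) ∥ inner = 5e 49 5c ∥ 03 f6.
Outer hash (tag): sum = 94+73+92+3+246 = 508 → 01 fc.

01fc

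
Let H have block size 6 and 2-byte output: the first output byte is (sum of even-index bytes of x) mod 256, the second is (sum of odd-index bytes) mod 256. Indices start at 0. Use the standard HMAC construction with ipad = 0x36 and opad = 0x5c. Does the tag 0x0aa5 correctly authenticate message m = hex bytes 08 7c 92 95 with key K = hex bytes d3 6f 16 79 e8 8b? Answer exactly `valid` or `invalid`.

valid

Key hex bytes d3 6f 16 79 e8 8b is exactly B = 6 bytes: K' = d3 6f 16 79 e8 8b.
K' ⊕ ipad = e5 59 20 4f de bd; K' ⊕ opad = 8f 33 4a 25 b4 d7.
Inner hash: even-index sum = 637 mod 256 = 125; odd-index sum = 630 mod 256 = 118 → 7d 76.
Outer hash (recomputed tag): even-index sum = 522 mod 256 = 10; odd-index sum = 421 mod 256 = 165 → 0a a5.
Recomputed tag = 0aa5; claimed = 0aa5 → match.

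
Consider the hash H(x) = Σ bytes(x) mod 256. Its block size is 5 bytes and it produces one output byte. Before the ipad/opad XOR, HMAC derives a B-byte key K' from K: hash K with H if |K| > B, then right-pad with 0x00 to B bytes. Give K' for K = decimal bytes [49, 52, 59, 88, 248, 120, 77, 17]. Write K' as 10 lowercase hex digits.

c600000000

|K| = 8 > B = 5, so first hash the key.
H(K): sum = 49+52+59+88+248+120+77+17 = 710; mod 256 = 198 → c6.
Zero-pad H(K) = c6 to 5 bytes: K' = c6 00 00 00 00.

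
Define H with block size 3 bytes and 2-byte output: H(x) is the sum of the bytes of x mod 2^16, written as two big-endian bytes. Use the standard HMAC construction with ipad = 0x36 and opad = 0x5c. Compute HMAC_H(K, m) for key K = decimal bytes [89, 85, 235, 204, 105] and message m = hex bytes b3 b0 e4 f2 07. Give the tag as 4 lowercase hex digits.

01f2

Key decimal bytes [89, 85, 235, 204, 105] = 59 55 eb cc 69 is 5 bytes > B = 3, so hash it first: H(key) = 02 ce, then zero-pad to 3 bytes: K' = 02 ce 00.
K' ⊕ ipad = 34 f8 36.  K' ⊕ opad = 5e 92 5c.
Inner input = (K'⊕ipad) ∥ m = 34 f8 36 ∥ b3 b0 e4 f2 07.
Inner hash: sum = 52+248+54+179+176+228+242+7 = 1186 → 04 a2.
Outer input = (K'⊕opad) ∥ inner = 5e 92 5c ∥ 04 a2.
Outer hash (tag): sum = 94+146+92+4+162 = 498 → 01 f2.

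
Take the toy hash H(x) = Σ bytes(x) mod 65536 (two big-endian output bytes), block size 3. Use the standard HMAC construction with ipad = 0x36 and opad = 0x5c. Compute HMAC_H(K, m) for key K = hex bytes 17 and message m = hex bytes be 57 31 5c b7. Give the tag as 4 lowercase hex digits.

Key hex bytes 17 is 1 byte ≤ B = 3; zero-pad to 3 bytes: K' = 17 00 00.
K' ⊕ ipad = 21 36 36.  K' ⊕ opad = 4b 5c 5c.
Inner input = (K'⊕ipad) ∥ m = 21 36 36 ∥ be 57 31 5c b7.
Inner hash: sum = 33+54+54+190+87+49+92+183 = 742 → 02 e6.
Outer input = (K'⊕opad) ∥ inner = 4b 5c 5c ∥ 02 e6.
Outer hash (tag): sum = 75+92+92+2+230 = 491 → 01 eb.

01eb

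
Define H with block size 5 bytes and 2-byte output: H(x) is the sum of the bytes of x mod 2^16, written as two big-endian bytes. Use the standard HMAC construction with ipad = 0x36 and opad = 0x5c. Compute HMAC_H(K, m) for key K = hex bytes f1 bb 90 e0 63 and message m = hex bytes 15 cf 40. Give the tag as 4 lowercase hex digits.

Key hex bytes f1 bb 90 e0 63 is exactly B = 5 bytes: K' = f1 bb 90 e0 63.
K' ⊕ ipad = c7 8d a6 d6 55.  K' ⊕ opad = ad e7 cc bc 3f.
Inner input = (K'⊕ipad) ∥ m = c7 8d a6 d6 55 ∥ 15 cf 40.
Inner hash: sum = 199+141+166+214+85+21+207+64 = 1097 → 04 49.
Outer input = (K'⊕opad) ∥ inner = ad e7 cc bc 3f ∥ 04 49.
Outer hash (tag): sum = 173+231+204+188+63+4+73 = 936 → 03 a8.

03a8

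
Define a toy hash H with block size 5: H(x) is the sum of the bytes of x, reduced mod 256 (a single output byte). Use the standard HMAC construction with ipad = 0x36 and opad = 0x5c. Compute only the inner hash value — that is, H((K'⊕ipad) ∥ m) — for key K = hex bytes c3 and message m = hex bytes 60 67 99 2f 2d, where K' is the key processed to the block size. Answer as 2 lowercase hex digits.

89

Key hex bytes c3 is 1 byte ≤ B = 5; zero-pad to 5 bytes: K' = c3 00 00 00 00.
K' ⊕ ipad = f5 36 36 36 36.
Inner input = f5 36 36 36 36 ∥ 60 67 99 2f 2d.
Inner hash: sum = 245+54+54+54+54+96+103+153+47+45 = 905; mod 256 = 137 → 89.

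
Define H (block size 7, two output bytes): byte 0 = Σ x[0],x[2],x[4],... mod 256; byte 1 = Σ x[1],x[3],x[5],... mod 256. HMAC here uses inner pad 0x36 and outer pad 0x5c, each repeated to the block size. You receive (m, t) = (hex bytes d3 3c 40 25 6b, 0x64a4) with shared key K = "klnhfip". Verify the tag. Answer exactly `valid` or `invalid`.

Key "klnhfip" = 6b 6c 6e 68 66 69 70 is exactly B = 7 bytes: K' = 6b 6c 6e 68 66 69 70.
K' ⊕ ipad = 5d 5a 58 5e 50 5f 46; K' ⊕ opad = 37 30 32 34 3a 35 2c.
Inner hash: even-index sum = 428 mod 256 = 172; odd-index sum = 661 mod 256 = 149 → ac 95.
Outer hash (recomputed tag): even-index sum = 356 mod 256 = 100; odd-index sum = 325 mod 256 = 69 → 64 45.
Recomputed tag = 6445; claimed = 64a4 → mismatch.

invalid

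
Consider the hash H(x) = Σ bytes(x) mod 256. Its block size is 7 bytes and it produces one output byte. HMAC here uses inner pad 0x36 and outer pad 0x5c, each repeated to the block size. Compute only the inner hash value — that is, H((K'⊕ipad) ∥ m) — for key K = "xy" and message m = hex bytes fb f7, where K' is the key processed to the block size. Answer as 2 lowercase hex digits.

Key "xy" = 78 79 is 2 bytes ≤ B = 7; zero-pad to 7 bytes: K' = 78 79 00 00 00 00 00.
K' ⊕ ipad = 4e 4f 36 36 36 36 36.
Inner input = 4e 4f 36 36 36 36 36 ∥ fb f7.
Inner hash: sum = 78+79+54+54+54+54+54+251+247 = 925; mod 256 = 157 → 9d.

9d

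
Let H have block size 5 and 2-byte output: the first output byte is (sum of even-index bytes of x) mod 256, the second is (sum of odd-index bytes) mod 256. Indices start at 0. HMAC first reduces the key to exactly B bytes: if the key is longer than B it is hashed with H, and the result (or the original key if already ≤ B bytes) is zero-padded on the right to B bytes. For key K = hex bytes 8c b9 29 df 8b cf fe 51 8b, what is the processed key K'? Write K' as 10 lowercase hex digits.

c9b8000000

|K| = 9 > B = 5, so first hash the key.
H(K): even-index sum = 713 mod 256 = 201; odd-index sum = 696 mod 256 = 184 → c9 b8.
Zero-pad H(K) = c9 b8 to 5 bytes: K' = c9 b8 00 00 00.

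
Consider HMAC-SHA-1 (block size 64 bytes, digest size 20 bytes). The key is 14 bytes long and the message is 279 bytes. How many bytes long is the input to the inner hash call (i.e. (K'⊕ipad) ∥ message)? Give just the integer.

Key is 14 ≤ 64 bytes, zero-padded: |K'| = 64.
Inner input = (K'⊕ipad) ∥ m → 64 + 279 = 343 bytes.

343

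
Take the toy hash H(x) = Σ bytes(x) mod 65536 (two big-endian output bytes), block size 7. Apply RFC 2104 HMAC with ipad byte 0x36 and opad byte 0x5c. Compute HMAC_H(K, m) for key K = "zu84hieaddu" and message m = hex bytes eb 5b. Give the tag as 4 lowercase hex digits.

0338

Key "zu84hieaddu" = 7a 75 38 34 68 69 65 61 64 64 75 is 11 bytes > B = 7, so hash it first: H(key) = 04 2f, then zero-pad to 7 bytes: K' = 04 2f 00 00 00 00 00.
K' ⊕ ipad = 32 19 36 36 36 36 36.  K' ⊕ opad = 58 73 5c 5c 5c 5c 5c.
Inner input = (K'⊕ipad) ∥ m = 32 19 36 36 36 36 36 ∥ eb 5b.
Inner hash: sum = 50+25+54+54+54+54+54+235+91 = 671 → 02 9f.
Outer input = (K'⊕opad) ∥ inner = 58 73 5c 5c 5c 5c 5c ∥ 02 9f.
Outer hash (tag): sum = 88+115+92+92+92+92+92+2+159 = 824 → 03 38.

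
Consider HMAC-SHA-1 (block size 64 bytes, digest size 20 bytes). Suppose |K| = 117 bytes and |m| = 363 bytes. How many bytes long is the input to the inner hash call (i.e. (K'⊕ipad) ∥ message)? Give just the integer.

427

Key is 117 > 64 bytes, so it is hashed to 20 bytes then zero-padded to 64: |K'| = 64.
Inner input = (K'⊕ipad) ∥ m → 64 + 363 = 427 bytes.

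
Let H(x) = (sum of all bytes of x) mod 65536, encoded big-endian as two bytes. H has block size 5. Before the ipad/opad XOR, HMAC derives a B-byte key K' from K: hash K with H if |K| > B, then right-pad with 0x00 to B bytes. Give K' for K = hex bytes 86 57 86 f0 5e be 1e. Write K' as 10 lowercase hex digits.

|K| = 7 > B = 5, so first hash the key.
H(K): sum = 134+87+134+240+94+190+30 = 909 → 03 8d.
Zero-pad H(K) = 03 8d to 5 bytes: K' = 03 8d 00 00 00.

038d000000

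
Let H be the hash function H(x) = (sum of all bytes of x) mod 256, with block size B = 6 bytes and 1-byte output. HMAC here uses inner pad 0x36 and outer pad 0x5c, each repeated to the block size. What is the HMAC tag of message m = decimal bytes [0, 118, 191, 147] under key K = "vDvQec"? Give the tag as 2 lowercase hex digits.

Key "vDvQec" = 76 44 76 51 65 63 is exactly B = 6 bytes: K' = 76 44 76 51 65 63.
K' ⊕ ipad = 40 72 40 67 53 55.  K' ⊕ opad = 2a 18 2a 0d 39 3f.
Inner input = (K'⊕ipad) ∥ m = 40 72 40 67 53 55 ∥ 00 76 bf 93.
Inner hash: sum = 64+114+64+103+83+85+0+118+191+147 = 969; mod 256 = 201 → c9.
Outer input = (K'⊕opad) ∥ inner = 2a 18 2a 0d 39 3f ∥ c9.
Outer hash (tag): sum = 42+24+42+13+57+63+201 = 442; mod 256 = 186 → ba.

ba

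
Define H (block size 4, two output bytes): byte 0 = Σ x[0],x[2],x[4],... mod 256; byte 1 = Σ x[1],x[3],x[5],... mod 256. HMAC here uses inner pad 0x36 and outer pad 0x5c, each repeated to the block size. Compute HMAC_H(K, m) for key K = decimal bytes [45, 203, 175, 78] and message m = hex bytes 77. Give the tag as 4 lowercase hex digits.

8f1e

Key decimal bytes [45, 203, 175, 78] = 2d cb af 4e is exactly B = 4 bytes: K' = 2d cb af 4e.
K' ⊕ ipad = 1b fd 99 78.  K' ⊕ opad = 71 97 f3 12.
Inner input = (K'⊕ipad) ∥ m = 1b fd 99 78 ∥ 77.
Inner hash: even-index sum = 299 mod 256 = 43; odd-index sum = 373 mod 256 = 117 → 2b 75.
Outer input = (K'⊕opad) ∥ inner = 71 97 f3 12 ∥ 2b 75.
Outer hash (tag): even-index sum = 399 mod 256 = 143; odd-index sum = 286 mod 256 = 30 → 8f 1e.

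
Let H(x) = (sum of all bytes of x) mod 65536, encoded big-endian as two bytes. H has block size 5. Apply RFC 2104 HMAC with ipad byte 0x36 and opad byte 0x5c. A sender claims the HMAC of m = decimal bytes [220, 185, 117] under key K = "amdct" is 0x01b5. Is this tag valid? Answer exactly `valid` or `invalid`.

valid

Key "amdct" = 61 6d 64 63 74 is exactly B = 5 bytes: K' = 61 6d 64 63 74.
K' ⊕ ipad = 57 5b 52 55 42; K' ⊕ opad = 3d 31 38 3f 28.
Inner hash: sum = 87+91+82+85+66+220+185+117 = 933 → 03 a5.
Outer hash (recomputed tag): sum = 61+49+56+63+40+3+165 = 437 → 01 b5.
Recomputed tag = 01b5; claimed = 01b5 → match.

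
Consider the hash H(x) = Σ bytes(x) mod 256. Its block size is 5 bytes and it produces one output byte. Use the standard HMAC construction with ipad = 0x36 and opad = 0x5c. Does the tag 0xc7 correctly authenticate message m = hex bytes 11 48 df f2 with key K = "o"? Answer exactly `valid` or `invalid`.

Key "o" = 6f is 1 byte ≤ B = 5; zero-pad to 5 bytes: K' = 6f 00 00 00 00.
K' ⊕ ipad = 59 36 36 36 36; K' ⊕ opad = 33 5c 5c 5c 5c.
Inner hash: sum = 89+54+54+54+54+17+72+223+242 = 859; mod 256 = 91 → 5b.
Outer hash (recomputed tag): sum = 51+92+92+92+92+91 = 510; mod 256 = 254 → fe.
Recomputed tag = fe; claimed = c7 → mismatch.

invalid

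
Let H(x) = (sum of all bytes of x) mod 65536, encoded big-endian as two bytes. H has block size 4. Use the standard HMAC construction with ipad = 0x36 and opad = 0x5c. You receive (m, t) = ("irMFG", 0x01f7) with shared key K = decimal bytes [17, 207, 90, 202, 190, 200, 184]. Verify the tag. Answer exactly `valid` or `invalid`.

valid

Key decimal bytes [17, 207, 90, 202, 190, 200, 184] = 11 cf 5a ca be c8 b8 is 7 bytes > B = 4, so hash it first: H(key) = 04 42, then zero-pad to 4 bytes: K' = 04 42 00 00.
K' ⊕ ipad = 32 74 36 36; K' ⊕ opad = 58 1e 5c 5c.
Inner hash: sum = 50+116+54+54+105+114+77+70+71 = 711 → 02 c7.
Outer hash (recomputed tag): sum = 88+30+92+92+2+199 = 503 → 01 f7.
Recomputed tag = 01f7; claimed = 01f7 → match.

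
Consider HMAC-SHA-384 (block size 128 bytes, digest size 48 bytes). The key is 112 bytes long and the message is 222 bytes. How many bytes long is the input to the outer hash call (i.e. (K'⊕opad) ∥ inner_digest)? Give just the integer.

176

Key is 112 ≤ 128 bytes, zero-padded: |K'| = 128.
Outer input = (K'⊕opad) ∥ H(inner) → 128 + 48 = 176 bytes.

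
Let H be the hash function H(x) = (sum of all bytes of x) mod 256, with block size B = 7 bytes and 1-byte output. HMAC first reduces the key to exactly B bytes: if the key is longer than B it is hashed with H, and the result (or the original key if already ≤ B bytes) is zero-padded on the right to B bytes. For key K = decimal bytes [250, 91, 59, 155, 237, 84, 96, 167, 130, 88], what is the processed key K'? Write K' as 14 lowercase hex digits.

4d000000000000

|K| = 10 > B = 7, so first hash the key.
H(K): sum = 250+91+59+155+237+84+96+167+130+88 = 1357; mod 256 = 77 → 4d.
Zero-pad H(K) = 4d to 7 bytes: K' = 4d 00 00 00 00 00 00.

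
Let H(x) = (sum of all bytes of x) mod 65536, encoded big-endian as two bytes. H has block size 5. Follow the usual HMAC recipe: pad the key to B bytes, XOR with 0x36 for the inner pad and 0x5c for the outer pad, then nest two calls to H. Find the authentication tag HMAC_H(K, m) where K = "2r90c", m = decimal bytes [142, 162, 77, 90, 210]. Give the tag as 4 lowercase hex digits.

Key "2r90c" = 32 72 39 30 63 is exactly B = 5 bytes: K' = 32 72 39 30 63.
K' ⊕ ipad = 04 44 0f 06 55.  K' ⊕ opad = 6e 2e 65 6c 3f.
Inner input = (K'⊕ipad) ∥ m = 04 44 0f 06 55 ∥ 8e a2 4d 5a d2.
Inner hash: sum = 4+68+15+6+85+142+162+77+90+210 = 859 → 03 5b.
Outer input = (K'⊕opad) ∥ inner = 6e 2e 65 6c 3f ∥ 03 5b.
Outer hash (tag): sum = 110+46+101+108+63+3+91 = 522 → 02 0a.

020a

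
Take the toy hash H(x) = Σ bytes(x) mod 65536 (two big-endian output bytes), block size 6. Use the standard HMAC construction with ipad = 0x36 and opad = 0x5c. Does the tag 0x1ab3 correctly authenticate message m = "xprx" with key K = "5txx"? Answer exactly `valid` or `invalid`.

Key "5txx" = 35 74 78 78 is 4 bytes ≤ B = 6; zero-pad to 6 bytes: K' = 35 74 78 78 00 00.
K' ⊕ ipad = 03 42 4e 4e 36 36; K' ⊕ opad = 69 28 24 24 5c 5c.
Inner hash: sum = 3+66+78+78+54+54+120+112+114+120 = 799 → 03 1f.
Outer hash (recomputed tag): sum = 105+40+36+36+92+92+3+31 = 435 → 01 b3.
Recomputed tag = 01b3; claimed = 1ab3 → mismatch.

invalid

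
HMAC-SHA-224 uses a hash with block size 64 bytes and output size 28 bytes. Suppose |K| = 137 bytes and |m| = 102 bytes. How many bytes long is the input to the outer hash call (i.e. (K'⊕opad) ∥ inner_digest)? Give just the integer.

92

Key is 137 > 64 bytes, so it is hashed to 28 bytes then zero-padded to 64: |K'| = 64.
Outer input = (K'⊕opad) ∥ H(inner) → 64 + 28 = 92 bytes.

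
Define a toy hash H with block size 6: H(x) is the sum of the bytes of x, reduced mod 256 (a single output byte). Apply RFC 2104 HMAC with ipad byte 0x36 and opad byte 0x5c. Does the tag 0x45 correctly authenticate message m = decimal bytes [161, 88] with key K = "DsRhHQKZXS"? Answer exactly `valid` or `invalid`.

valid

Key "DsRhHQKZXS" = 44 73 52 68 48 51 4b 5a 58 53 is 10 bytes > B = 6, so hash it first: H(key) = 5a, then zero-pad to 6 bytes: K' = 5a 00 00 00 00 00.
K' ⊕ ipad = 6c 36 36 36 36 36; K' ⊕ opad = 06 5c 5c 5c 5c 5c.
Inner hash: sum = 108+54+54+54+54+54+161+88 = 627; mod 256 = 115 → 73.
Outer hash (recomputed tag): sum = 6+92+92+92+92+92+115 = 581; mod 256 = 69 → 45.
Recomputed tag = 45; claimed = 45 → match.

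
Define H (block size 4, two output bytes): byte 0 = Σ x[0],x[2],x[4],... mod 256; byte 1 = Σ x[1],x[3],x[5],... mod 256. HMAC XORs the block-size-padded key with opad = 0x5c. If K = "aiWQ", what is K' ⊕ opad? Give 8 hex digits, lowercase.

3d350b0d

Key "aiWQ" = 61 69 57 51 is exactly B = 4 bytes: K' = 61 69 57 51.
XOR each byte with 0x5c: 61⊕5c=3d, 69⊕5c=35, 57⊕5c=0b, 51⊕5c=0d.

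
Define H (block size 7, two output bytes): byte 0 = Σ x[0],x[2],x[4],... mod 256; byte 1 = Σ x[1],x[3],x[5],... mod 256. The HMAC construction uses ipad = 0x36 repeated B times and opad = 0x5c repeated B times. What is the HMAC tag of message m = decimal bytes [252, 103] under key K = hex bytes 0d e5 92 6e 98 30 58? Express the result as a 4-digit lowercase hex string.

14b9

Key hex bytes 0d e5 92 6e 98 30 58 is exactly B = 7 bytes: K' = 0d e5 92 6e 98 30 58.
K' ⊕ ipad = 3b d3 a4 58 ae 06 6e.  K' ⊕ opad = 51 b9 ce 32 c4 6c 04.
Inner input = (K'⊕ipad) ∥ m = 3b d3 a4 58 ae 06 6e ∥ fc 67.
Inner hash: even-index sum = 610 mod 256 = 98; odd-index sum = 557 mod 256 = 45 → 62 2d.
Outer input = (K'⊕opad) ∥ inner = 51 b9 ce 32 c4 6c 04 ∥ 62 2d.
Outer hash (tag): even-index sum = 532 mod 256 = 20; odd-index sum = 441 mod 256 = 185 → 14 b9.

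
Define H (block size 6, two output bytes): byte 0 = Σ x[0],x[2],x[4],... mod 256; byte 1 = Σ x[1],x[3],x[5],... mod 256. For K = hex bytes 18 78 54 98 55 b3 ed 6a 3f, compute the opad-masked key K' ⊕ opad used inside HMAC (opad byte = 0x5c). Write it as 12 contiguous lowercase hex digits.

Key hex bytes 18 78 54 98 55 b3 ed 6a 3f is 9 bytes > B = 6, so hash it first: H(key) = ed 2d, then zero-pad to 6 bytes: K' = ed 2d 00 00 00 00.
XOR each byte with 0x5c: ed⊕5c=b1, 2d⊕5c=71, 00⊕5c=5c, 00⊕5c=5c, 00⊕5c=5c, 00⊕5c=5c.

b1715c5c5c5c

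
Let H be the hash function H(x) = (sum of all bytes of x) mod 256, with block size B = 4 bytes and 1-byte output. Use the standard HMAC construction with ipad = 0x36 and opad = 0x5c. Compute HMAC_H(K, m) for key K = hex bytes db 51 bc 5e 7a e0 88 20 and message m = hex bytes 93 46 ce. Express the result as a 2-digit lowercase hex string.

ef

Key hex bytes db 51 bc 5e 7a e0 88 20 is 8 bytes > B = 4, so hash it first: H(key) = 48, then zero-pad to 4 bytes: K' = 48 00 00 00.
K' ⊕ ipad = 7e 36 36 36.  K' ⊕ opad = 14 5c 5c 5c.
Inner input = (K'⊕ipad) ∥ m = 7e 36 36 36 ∥ 93 46 ce.
Inner hash: sum = 126+54+54+54+147+70+206 = 711; mod 256 = 199 → c7.
Outer input = (K'⊕opad) ∥ inner = 14 5c 5c 5c ∥ c7.
Outer hash (tag): sum = 20+92+92+92+199 = 495; mod 256 = 239 → ef.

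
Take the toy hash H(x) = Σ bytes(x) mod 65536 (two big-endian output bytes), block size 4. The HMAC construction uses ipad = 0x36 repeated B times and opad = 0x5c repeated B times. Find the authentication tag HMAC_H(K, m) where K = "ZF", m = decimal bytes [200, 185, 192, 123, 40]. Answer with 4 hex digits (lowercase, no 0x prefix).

0108

Key "ZF" = 5a 46 is 2 bytes ≤ B = 4; zero-pad to 4 bytes: K' = 5a 46 00 00.
K' ⊕ ipad = 6c 70 36 36.  K' ⊕ opad = 06 1a 5c 5c.
Inner input = (K'⊕ipad) ∥ m = 6c 70 36 36 ∥ c8 b9 c0 7b 28.
Inner hash: sum = 108+112+54+54+200+185+192+123+40 = 1068 → 04 2c.
Outer input = (K'⊕opad) ∥ inner = 06 1a 5c 5c ∥ 04 2c.
Outer hash (tag): sum = 6+26+92+92+4+44 = 264 → 01 08.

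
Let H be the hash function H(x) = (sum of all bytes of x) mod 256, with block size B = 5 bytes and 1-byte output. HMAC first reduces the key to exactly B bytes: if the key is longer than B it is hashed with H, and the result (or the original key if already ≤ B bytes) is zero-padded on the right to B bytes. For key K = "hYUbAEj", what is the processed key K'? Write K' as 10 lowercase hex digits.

6800000000

|K| = 7 > B = 5, so first hash the key.
H(K): sum = 104+89+85+98+65+69+106 = 616; mod 256 = 104 → 68.
Zero-pad H(K) = 68 to 5 bytes: K' = 68 00 00 00 00.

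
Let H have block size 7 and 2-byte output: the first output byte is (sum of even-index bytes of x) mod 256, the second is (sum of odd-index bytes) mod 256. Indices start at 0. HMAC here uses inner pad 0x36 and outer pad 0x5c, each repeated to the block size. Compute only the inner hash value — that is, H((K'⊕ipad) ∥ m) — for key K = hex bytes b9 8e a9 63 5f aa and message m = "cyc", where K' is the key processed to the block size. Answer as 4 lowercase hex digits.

466f

Key hex bytes b9 8e a9 63 5f aa is 6 bytes ≤ B = 7; zero-pad to 7 bytes: K' = b9 8e a9 63 5f aa 00.
K' ⊕ ipad = 8f b8 9f 55 69 9c 36.
Inner input = 8f b8 9f 55 69 9c 36 ∥ 63 79 63.
Inner hash: even-index sum = 582 mod 256 = 70; odd-index sum = 623 mod 256 = 111 → 46 6f.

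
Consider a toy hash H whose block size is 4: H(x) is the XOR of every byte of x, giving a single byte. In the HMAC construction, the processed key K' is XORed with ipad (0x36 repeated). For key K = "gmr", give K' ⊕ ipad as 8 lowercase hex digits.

515b4436

Key "gmr" = 67 6d 72 is 3 bytes ≤ B = 4; zero-pad to 4 bytes: K' = 67 6d 72 00.
XOR each byte with 0x36: 67⊕36=51, 6d⊕36=5b, 72⊕36=44, 00⊕36=36.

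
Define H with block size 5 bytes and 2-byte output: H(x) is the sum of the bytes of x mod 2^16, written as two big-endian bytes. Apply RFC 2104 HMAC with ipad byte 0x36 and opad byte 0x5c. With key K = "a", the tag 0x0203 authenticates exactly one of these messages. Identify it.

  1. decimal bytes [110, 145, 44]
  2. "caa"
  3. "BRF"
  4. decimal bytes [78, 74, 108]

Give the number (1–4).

2

Key "a" = 61 is 1 byte ≤ B = 5; zero-pad to 5 bytes: K' = 61 00 00 00 00.
K' ⊕ ipad = 57 36 36 36 36; K' ⊕ opad = 3d 5c 5c 5c 5c.
m1: inner = H(57 36 36 36 36 6e 91 2c) = 02 5a; tag = H(3d 5c 5c 5c 5c 02 5a) = 0209
m2: inner = H(57 36 36 36 36 63 61 61) = 02 54; tag = H(3d 5c 5c 5c 5c 02 54) = 0203 ← matches
m3: inner = H(57 36 36 36 36 42 52 46) = 02 09; tag = H(3d 5c 5c 5c 5c 02 09) = 01b8
m4: inner = H(57 36 36 36 36 4e 4a 6c) = 02 33; tag = H(3d 5c 5c 5c 5c 02 33) = 01e2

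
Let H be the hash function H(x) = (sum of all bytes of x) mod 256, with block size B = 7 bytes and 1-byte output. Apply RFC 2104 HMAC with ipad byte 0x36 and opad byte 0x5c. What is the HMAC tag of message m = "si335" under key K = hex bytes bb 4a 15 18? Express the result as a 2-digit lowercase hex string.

Key hex bytes bb 4a 15 18 is 4 bytes ≤ B = 7; zero-pad to 7 bytes: K' = bb 4a 15 18 00 00 00.
K' ⊕ ipad = 8d 7c 23 2e 36 36 36.  K' ⊕ opad = e7 16 49 44 5c 5c 5c.
Inner input = (K'⊕ipad) ∥ m = 8d 7c 23 2e 36 36 36 ∥ 73 69 33 33 35.
Inner hash: sum = 141+124+35+46+54+54+54+115+105+51+51+53 = 883; mod 256 = 115 → 73.
Outer input = (K'⊕opad) ∥ inner = e7 16 49 44 5c 5c 5c ∥ 73.
Outer hash (tag): sum = 231+22+73+68+92+92+92+115 = 785; mod 256 = 17 → 11.

11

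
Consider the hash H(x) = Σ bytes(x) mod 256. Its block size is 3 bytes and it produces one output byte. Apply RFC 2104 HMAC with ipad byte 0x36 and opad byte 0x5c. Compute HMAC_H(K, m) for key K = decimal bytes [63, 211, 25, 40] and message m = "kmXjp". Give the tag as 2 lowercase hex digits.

a2

Key decimal bytes [63, 211, 25, 40] = 3f d3 19 28 is 4 bytes > B = 3, so hash it first: H(key) = 53, then zero-pad to 3 bytes: K' = 53 00 00.
K' ⊕ ipad = 65 36 36.  K' ⊕ opad = 0f 5c 5c.
Inner input = (K'⊕ipad) ∥ m = 65 36 36 ∥ 6b 6d 58 6a 70.
Inner hash: sum = 101+54+54+107+109+88+106+112 = 731; mod 256 = 219 → db.
Outer input = (K'⊕opad) ∥ inner = 0f 5c 5c ∥ db.
Outer hash (tag): sum = 15+92+92+219 = 418; mod 256 = 162 → a2.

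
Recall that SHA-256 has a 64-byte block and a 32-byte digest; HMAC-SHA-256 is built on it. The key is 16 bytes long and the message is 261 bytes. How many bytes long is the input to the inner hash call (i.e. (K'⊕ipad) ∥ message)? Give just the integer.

325

Key is 16 ≤ 64 bytes, zero-padded: |K'| = 64.
Inner input = (K'⊕ipad) ∥ m → 64 + 261 = 325 bytes.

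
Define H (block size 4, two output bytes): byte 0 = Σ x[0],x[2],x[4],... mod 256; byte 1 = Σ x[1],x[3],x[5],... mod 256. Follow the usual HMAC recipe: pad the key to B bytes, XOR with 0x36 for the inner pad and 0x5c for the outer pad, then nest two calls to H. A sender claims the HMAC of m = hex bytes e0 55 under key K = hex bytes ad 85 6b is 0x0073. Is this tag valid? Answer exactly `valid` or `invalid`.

valid

Key hex bytes ad 85 6b is 3 bytes ≤ B = 4; zero-pad to 4 bytes: K' = ad 85 6b 00.
K' ⊕ ipad = 9b b3 5d 36; K' ⊕ opad = f1 d9 37 5c.
Inner hash: even-index sum = 472 mod 256 = 216; odd-index sum = 318 mod 256 = 62 → d8 3e.
Outer hash (recomputed tag): even-index sum = 512 mod 256 = 0; odd-index sum = 371 mod 256 = 115 → 00 73.
Recomputed tag = 0073; claimed = 0073 → match.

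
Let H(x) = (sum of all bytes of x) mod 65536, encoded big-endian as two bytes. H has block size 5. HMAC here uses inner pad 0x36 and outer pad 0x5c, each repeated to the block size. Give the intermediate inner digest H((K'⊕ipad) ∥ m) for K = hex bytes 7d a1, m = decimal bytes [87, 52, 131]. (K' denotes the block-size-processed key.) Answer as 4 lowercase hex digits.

Key hex bytes 7d a1 is 2 bytes ≤ B = 5; zero-pad to 5 bytes: K' = 7d a1 00 00 00.
K' ⊕ ipad = 4b 97 36 36 36.
Inner input = 4b 97 36 36 36 ∥ 57 34 83.
Inner hash: sum = 75+151+54+54+54+87+52+131 = 658 → 02 92.

0292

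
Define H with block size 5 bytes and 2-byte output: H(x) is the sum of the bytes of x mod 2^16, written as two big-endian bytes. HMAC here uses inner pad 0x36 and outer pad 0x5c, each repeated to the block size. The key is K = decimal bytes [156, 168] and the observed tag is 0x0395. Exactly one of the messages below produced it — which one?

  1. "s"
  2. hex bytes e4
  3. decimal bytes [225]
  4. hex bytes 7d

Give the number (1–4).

Key decimal bytes [156, 168] = 9c a8 is 2 bytes ≤ B = 5; zero-pad to 5 bytes: K' = 9c a8 00 00 00.
K' ⊕ ipad = aa 9e 36 36 36; K' ⊕ opad = c0 f4 5c 5c 5c.
m1: inner = H(aa 9e 36 36 36 73) = 02 5d; tag = H(c0 f4 5c 5c 5c 02 5d) = 0327
m2: inner = H(aa 9e 36 36 36 e4) = 02 ce; tag = H(c0 f4 5c 5c 5c 02 ce) = 0398
m3: inner = H(aa 9e 36 36 36 e1) = 02 cb; tag = H(c0 f4 5c 5c 5c 02 cb) = 0395 ← matches
m4: inner = H(aa 9e 36 36 36 7d) = 02 67; tag = H(c0 f4 5c 5c 5c 02 67) = 0331

3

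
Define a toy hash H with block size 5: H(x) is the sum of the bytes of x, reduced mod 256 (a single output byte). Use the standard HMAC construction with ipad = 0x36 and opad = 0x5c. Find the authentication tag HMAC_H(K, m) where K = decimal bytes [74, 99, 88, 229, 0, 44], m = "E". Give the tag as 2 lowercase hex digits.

Key decimal bytes [74, 99, 88, 229, 0, 44] = 4a 63 58 e5 00 2c is 6 bytes > B = 5, so hash it first: H(key) = 16, then zero-pad to 5 bytes: K' = 16 00 00 00 00.
K' ⊕ ipad = 20 36 36 36 36.  K' ⊕ opad = 4a 5c 5c 5c 5c.
Inner input = (K'⊕ipad) ∥ m = 20 36 36 36 36 ∥ 45.
Inner hash: sum = 32+54+54+54+54+69 = 317; mod 256 = 61 → 3d.
Outer input = (K'⊕opad) ∥ inner = 4a 5c 5c 5c 5c ∥ 3d.
Outer hash (tag): sum = 74+92+92+92+92+61 = 503; mod 256 = 247 → f7.

f7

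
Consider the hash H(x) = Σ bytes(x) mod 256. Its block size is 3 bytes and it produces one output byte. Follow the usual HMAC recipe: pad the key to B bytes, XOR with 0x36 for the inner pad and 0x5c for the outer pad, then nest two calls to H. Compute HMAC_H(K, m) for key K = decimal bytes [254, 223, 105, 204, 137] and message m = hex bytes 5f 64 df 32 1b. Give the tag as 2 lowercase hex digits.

87

Key decimal bytes [254, 223, 105, 204, 137] = fe df 69 cc 89 is 5 bytes > B = 3, so hash it first: H(key) = 9b, then zero-pad to 3 bytes: K' = 9b 00 00.
K' ⊕ ipad = ad 36 36.  K' ⊕ opad = c7 5c 5c.
Inner input = (K'⊕ipad) ∥ m = ad 36 36 ∥ 5f 64 df 32 1b.
Inner hash: sum = 173+54+54+95+100+223+50+27 = 776; mod 256 = 8 → 08.
Outer input = (K'⊕opad) ∥ inner = c7 5c 5c ∥ 08.
Outer hash (tag): sum = 199+92+92+8 = 391; mod 256 = 135 → 87.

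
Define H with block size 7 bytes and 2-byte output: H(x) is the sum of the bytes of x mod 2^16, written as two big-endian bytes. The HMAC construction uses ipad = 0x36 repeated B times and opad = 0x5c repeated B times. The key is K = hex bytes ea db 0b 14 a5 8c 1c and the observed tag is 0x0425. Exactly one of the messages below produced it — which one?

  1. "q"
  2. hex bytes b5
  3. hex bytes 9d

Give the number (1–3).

Key hex bytes ea db 0b 14 a5 8c 1c is exactly B = 7 bytes: K' = ea db 0b 14 a5 8c 1c.
K' ⊕ ipad = dc ed 3d 22 93 ba 2a; K' ⊕ opad = b6 87 57 48 f9 d0 40.
m1: inner = H(dc ed 3d 22 93 ba 2a 71) = 04 10; tag = H(b6 87 57 48 f9 d0 40 04 10) = 03f9
m2: inner = H(dc ed 3d 22 93 ba 2a b5) = 04 54; tag = H(b6 87 57 48 f9 d0 40 04 54) = 043d
m3: inner = H(dc ed 3d 22 93 ba 2a 9d) = 04 3c; tag = H(b6 87 57 48 f9 d0 40 04 3c) = 0425 ← matches

3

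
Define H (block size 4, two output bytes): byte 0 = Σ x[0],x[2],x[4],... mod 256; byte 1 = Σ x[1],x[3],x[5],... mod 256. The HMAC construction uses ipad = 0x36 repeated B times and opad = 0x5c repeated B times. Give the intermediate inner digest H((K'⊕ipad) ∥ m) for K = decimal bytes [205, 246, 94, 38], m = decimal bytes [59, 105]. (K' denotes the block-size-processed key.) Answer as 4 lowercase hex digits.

Key decimal bytes [205, 246, 94, 38] = cd f6 5e 26 is exactly B = 4 bytes: K' = cd f6 5e 26.
K' ⊕ ipad = fb c0 68 10.
Inner input = fb c0 68 10 ∥ 3b 69.
Inner hash: even-index sum = 414 mod 256 = 158; odd-index sum = 313 mod 256 = 57 → 9e 39.

9e39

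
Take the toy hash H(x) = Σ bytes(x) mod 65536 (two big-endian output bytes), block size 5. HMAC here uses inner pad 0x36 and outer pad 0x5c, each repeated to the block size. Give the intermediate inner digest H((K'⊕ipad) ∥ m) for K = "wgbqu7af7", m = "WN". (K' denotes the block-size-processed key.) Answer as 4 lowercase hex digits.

01e9

Key "wgbqu7af7" = 77 67 62 71 75 37 61 66 37 is 9 bytes > B = 5, so hash it first: H(key) = 03 5b, then zero-pad to 5 bytes: K' = 03 5b 00 00 00.
K' ⊕ ipad = 35 6d 36 36 36.
Inner input = 35 6d 36 36 36 ∥ 57 4e.
Inner hash: sum = 53+109+54+54+54+87+78 = 489 → 01 e9.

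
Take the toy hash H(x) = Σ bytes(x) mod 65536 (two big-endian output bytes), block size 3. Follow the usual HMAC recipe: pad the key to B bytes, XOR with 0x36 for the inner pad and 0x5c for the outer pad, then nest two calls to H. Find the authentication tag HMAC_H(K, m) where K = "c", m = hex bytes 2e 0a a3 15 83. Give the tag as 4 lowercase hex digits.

Key "c" = 63 is 1 byte ≤ B = 3; zero-pad to 3 bytes: K' = 63 00 00.
K' ⊕ ipad = 55 36 36.  K' ⊕ opad = 3f 5c 5c.
Inner input = (K'⊕ipad) ∥ m = 55 36 36 ∥ 2e 0a a3 15 83.
Inner hash: sum = 85+54+54+46+10+163+21+131 = 564 → 02 34.
Outer input = (K'⊕opad) ∥ inner = 3f 5c 5c ∥ 02 34.
Outer hash (tag): sum = 63+92+92+2+52 = 301 → 01 2d.

012d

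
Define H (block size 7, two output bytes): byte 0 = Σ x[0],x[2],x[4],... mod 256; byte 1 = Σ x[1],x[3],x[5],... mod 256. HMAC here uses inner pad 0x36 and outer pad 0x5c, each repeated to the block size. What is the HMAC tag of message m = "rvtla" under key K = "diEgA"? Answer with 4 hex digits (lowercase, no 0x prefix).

Key "diEgA" = 64 69 45 67 41 is 5 bytes ≤ B = 7; zero-pad to 7 bytes: K' = 64 69 45 67 41 00 00.
K' ⊕ ipad = 52 5f 73 51 77 36 36.  K' ⊕ opad = 38 35 19 3b 1d 5c 5c.
Inner input = (K'⊕ipad) ∥ m = 52 5f 73 51 77 36 36 ∥ 72 76 74 6c 61.
Inner hash: even-index sum = 596 mod 256 = 84; odd-index sum = 557 mod 256 = 45 → 54 2d.
Outer input = (K'⊕opad) ∥ inner = 38 35 19 3b 1d 5c 5c ∥ 54 2d.
Outer hash (tag): even-index sum = 247 mod 256 = 247; odd-index sum = 288 mod 256 = 32 → f7 20.

f720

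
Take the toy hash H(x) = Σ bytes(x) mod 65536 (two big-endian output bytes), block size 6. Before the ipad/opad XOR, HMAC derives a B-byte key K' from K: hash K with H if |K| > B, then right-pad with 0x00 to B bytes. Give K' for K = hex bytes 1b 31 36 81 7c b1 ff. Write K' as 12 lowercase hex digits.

032f00000000

|K| = 7 > B = 6, so first hash the key.
H(K): sum = 27+49+54+129+124+177+255 = 815 → 03 2f.
Zero-pad H(K) = 03 2f to 6 bytes: K' = 03 2f 00 00 00 00.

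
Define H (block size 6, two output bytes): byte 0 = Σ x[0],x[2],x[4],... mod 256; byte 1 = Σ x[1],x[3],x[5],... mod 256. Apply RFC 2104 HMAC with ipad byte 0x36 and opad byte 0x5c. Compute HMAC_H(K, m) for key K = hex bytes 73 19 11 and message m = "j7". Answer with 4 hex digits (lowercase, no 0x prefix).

e4cf

Key hex bytes 73 19 11 is 3 bytes ≤ B = 6; zero-pad to 6 bytes: K' = 73 19 11 00 00 00.
K' ⊕ ipad = 45 2f 27 36 36 36.  K' ⊕ opad = 2f 45 4d 5c 5c 5c.
Inner input = (K'⊕ipad) ∥ m = 45 2f 27 36 36 36 ∥ 6a 37.
Inner hash: even-index sum = 268 mod 256 = 12; odd-index sum = 210 mod 256 = 210 → 0c d2.
Outer input = (K'⊕opad) ∥ inner = 2f 45 4d 5c 5c 5c ∥ 0c d2.
Outer hash (tag): even-index sum = 228 mod 256 = 228; odd-index sum = 463 mod 256 = 207 → e4 cf.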